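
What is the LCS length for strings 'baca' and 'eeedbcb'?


DP table for LCS of 'baca' and 'eeedbcb':
       e  e  e  d  b  c  b
    0  0  0  0  0  0  0  0
  b 0  0  0  0  0  1  1  1
  a 0  0  0  0  0  1  1  1
  c 0  0  0  0  0  1  2  2
  a 0  0  0  0  0  1  2  2
LCS: 'bc'
LCS length = 2

2


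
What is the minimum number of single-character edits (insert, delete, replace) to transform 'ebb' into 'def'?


Building DP table for s1='ebb' (len 3) and s2='def' (len 3):
       d  e  f
    0  1  2  3
  e 1  1  1  2
  b 2  2  2  2
  b 3  3  3  3
Edit distance = dp[3][3] = 3

3


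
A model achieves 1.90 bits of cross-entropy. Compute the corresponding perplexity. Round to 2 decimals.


Perplexity formula: PP = 2^H
H = 1.90
PP = 2^1.90
Decompose: 2^1.90 = 2^1 * 2^0.90
2^1 = 2, 2^0.90 ~ 1.8660660
PP ~ 2 * 1.8660660 = 3.7321320
Rounded to 2 decimals: 3.73

3.73


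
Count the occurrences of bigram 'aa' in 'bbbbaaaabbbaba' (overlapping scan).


Scanning 'bbbbaaaabbbaba' for bigram 'aa':
  Position 0: 'bb' -> no
  Position 1: 'bb' -> no
  Position 2: 'bb' -> no
  Position 3: 'ba' -> no
  Position 4: 'aa' -> MATCH
  Position 5: 'aa' -> MATCH
  Position 6: 'aa' -> MATCH
  Position 7: 'ab' -> no
  Position 8: 'bb' -> no
  Position 9: 'bb' -> no
  Position 10: 'ba' -> no
  Position 11: 'ab' -> no
  Position 12: 'ba' -> no
Total matches: 3

3


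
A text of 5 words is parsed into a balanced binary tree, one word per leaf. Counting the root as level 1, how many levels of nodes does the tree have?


In a balanced binary tree with n leaves the deepest leaf is ceil(log2(n)) edges below the root,
so counting node levels inclusive of root and leaves gives ceil(log2(n)) + 1 levels.
log2(5) = 2.3219
ceil(2.3219) = 3
levels = 3 + 1 = 4

4


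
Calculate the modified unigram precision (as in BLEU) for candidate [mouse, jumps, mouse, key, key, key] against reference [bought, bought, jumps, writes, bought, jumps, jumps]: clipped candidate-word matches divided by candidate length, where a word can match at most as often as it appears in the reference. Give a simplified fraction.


Reference word counts: {'bought': 3, 'jumps': 3, 'writes': 1}
Checking each candidate word (with clipping):
  'mouse' -> not in reference -> no match (matches: 0)
  'jumps' -> in reference (ref count 3, used 1/3) -> match (matches: 1)
  'mouse' -> not in reference -> no match (matches: 1)
  'key' -> not in reference -> no match (matches: 1)
  'key' -> not in reference -> no match (matches: 1)
  'key' -> not in reference -> no match (matches: 1)
Clipped matches: 1, Candidate length: 6
Precision = 1/6

1/6


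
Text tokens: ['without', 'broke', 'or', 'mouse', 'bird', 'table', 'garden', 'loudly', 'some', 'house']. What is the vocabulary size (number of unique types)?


Listing all tokens and tracking unique types:
  Token 1: 'without' -> NEW (unique so far: 1)
  Token 2: 'broke' -> NEW (unique so far: 2)
  Token 3: 'or' -> NEW (unique so far: 3)
  Token 4: 'mouse' -> NEW (unique so far: 4)
  Token 5: 'bird' -> NEW (unique so far: 5)
  Token 6: 'table' -> NEW (unique so far: 6)
  Token 7: 'garden' -> NEW (unique so far: 7)
  Token 8: 'loudly' -> NEW (unique so far: 8)
  Token 9: 'some' -> NEW (unique so far: 9)
  Token 10: 'house' -> NEW (unique so far: 10)
Unique types: ('bird', 'broke', 'garden', 'house', 'loudly', 'mouse', 'or', 'some', 'table', 'without')
Vocabulary size: 10

10


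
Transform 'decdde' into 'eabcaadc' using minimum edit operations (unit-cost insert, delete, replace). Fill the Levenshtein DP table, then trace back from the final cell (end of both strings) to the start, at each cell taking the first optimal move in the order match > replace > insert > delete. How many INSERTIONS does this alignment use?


Edit distance = 6. Backtracking from cell (6, 8) with preference match > replace > insert > delete,
then listing the resulting alignment 'decdde' -> 'eabcaadc' left to right:
  Step 1: insert 'e' [insertion #1]
  Step 2: replace d->a
  Step 3: replace e->b
  Step 4: keep 'c'
  Step 5: insert 'a' [insertion #2]
  Step 6: replace d->a
  Step 7: keep 'd'
  Step 8: replace e->c
Total insertions: 2

2


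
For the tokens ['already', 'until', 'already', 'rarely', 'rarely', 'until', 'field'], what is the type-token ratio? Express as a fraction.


Tokens: 7
Unique types: ('already', 'field', 'rarely', 'until') = 4
TTR = 4/7
Already in lowest terms.

4/7


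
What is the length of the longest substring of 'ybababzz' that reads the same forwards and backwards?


Scanning 'ybababzz' for palindromic substrings.
Substring at positions 1-5: 'babab'.
Check: reverse('babab') = 'babab' -> palindrome confirmed.
Neighbouring characters ('y' / 'z') break symmetry, so it cannot extend further.
No longer palindromic substring exists; longest length = 5

5


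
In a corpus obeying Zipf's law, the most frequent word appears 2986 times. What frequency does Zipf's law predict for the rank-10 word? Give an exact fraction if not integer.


Zipf's law: freq(rank) = f1 / rank
f1 = 2986, rank = 10
freq = 2986 / 10
GCD(2986, 10) = 2
Simplified: 1493/5

1493/5


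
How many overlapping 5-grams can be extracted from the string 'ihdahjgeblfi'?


String 'ihdahjgeblfi' has length L = 12.
Number of overlapping n-grams = L - n + 1
Substituting: 12 - 5 + 1 = 8

8


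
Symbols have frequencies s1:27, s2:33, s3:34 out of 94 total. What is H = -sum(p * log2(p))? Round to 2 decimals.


Computing entropy H = -sum(p_i * log2(p_i)):
  s1: p = 27/94 = 0.2872, -p*log2(p) = 0.5169
  s2: p = 33/94 = 0.3511, -p*log2(p) = 0.5302
  s3: p = 34/94 = 0.3617, -p*log2(p) = 0.5307
H = sum of terms = 1.5778
Rounded to 2 decimals: 1.58

1.58


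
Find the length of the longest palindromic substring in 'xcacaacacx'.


Scanning 'xcacaacacx' for palindromic substrings.
Substring at positions 0-9: 'xcacaacacx'.
Check: reverse('xcacaacacx') = 'xcacaacacx' -> palindrome confirmed.
No longer palindromic substring exists; longest length = 10

10


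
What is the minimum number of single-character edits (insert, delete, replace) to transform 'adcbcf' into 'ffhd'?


Building DP table for s1='adcbcf' (len 6) and s2='ffhd' (len 4):
       f  f  h  d
    0  1  2  3  4
  a 1  1  2  3  4
  d 2  2  2  3  3
  c 3  3  3  3  4
  b 4  4  4  4  4
  c 5  5  5  5  5
  f 6  5  5  6  6
Edit distance = dp[6][4] = 6

6


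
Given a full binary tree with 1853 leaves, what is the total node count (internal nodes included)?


Leaf nodes (terminals): 1853
Internal nodes = n - 1 = 1853 - 1 = 1852
Total = leaves + internal = 1853 + 1852 = 3705

3705


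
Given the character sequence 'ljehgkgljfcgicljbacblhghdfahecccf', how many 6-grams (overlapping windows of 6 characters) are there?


String 'ljehgkgljfcgicljbacblhghdfahecccf' has length L = 33.
Number of overlapping n-grams = L - n + 1
Substituting: 33 - 6 + 1 = 28

28


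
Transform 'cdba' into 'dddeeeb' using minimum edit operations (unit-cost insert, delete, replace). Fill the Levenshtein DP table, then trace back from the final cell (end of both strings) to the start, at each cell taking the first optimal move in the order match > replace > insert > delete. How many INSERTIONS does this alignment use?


Edit distance = 6. Backtracking from cell (4, 7) with preference match > replace > insert > delete,
then listing the resulting alignment 'cdba' -> 'dddeeeb' left to right:
  Step 1: insert 'd' [insertion #1]
  Step 2: replace c->d
  Step 3: keep 'd'
  Step 4: insert 'e' [insertion #2]
  Step 5: insert 'e' [insertion #3]
  Step 6: replace b->e
  Step 7: replace a->b
Total insertions: 3

3


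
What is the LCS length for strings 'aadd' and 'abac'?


DP table for LCS of 'aadd' and 'abac':
       a  b  a  c
    0  0  0  0  0
  a 0  1  1  1  1
  a 0  1  1  2  2
  d 0  1  1  2  2
  d 0  1  1  2  2
LCS: 'aa'
LCS length = 2

2


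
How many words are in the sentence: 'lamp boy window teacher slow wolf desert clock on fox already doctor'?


Counting words by splitting on spaces:
  Word 1: 'lamp'
  Word 2: 'boy'
  Word 3: 'window'
  Word 4: 'teacher'
  Word 5: 'slow'
  Word 6: 'wolf'
  Word 7: 'desert'
  Word 8: 'clock'
  Word 9: 'on'
  Word 10: 'fox'
  Word 11: 'already'
  Word 12: 'doctor'
Total words: 12

12


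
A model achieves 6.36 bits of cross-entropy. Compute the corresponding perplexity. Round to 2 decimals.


Perplexity formula: PP = 2^H
H = 6.36
PP = 2^6.36
Decompose: 2^6.36 = 2^6 * 2^0.36
2^6 = 64, 2^0.36 ~ 1.2834259
PP ~ 64 * 1.2834259 = 82.1392576
Rounded to 2 decimals: 82.14

82.14


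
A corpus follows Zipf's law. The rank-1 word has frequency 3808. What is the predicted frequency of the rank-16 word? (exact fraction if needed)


Zipf's law: freq(rank) = f1 / rank
f1 = 3808, rank = 16
freq = 3808 / 16
= 238

238


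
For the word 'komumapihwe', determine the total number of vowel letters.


Scanning each character of 'komumapihwe':
  Position 1: 'k' -> consonant (running count: 0)
  Position 2: 'o' -> vowel (running count: 1)
  Position 3: 'm' -> consonant (running count: 1)
  Position 4: 'u' -> vowel (running count: 2)
  Position 5: 'm' -> consonant (running count: 2)
  Position 6: 'a' -> vowel (running count: 3)
  Position 7: 'p' -> consonant (running count: 3)
  Position 8: 'i' -> vowel (running count: 4)
  Position 9: 'h' -> consonant (running count: 4)
  Position 10: 'w' -> consonant (running count: 4)
  Position 11: 'e' -> vowel (running count: 5)
Total vowels: 5

5


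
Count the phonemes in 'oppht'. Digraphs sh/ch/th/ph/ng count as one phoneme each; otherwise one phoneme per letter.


Parsing 'oppht' greedily, digraphs first:
  'o' -> vowel phoneme (phonemes so far: 1)
  'p' -> consonant phoneme (phonemes so far: 2)
  'ph' -> digraph (1 consonant phoneme) (phonemes so far: 3)
  't' -> consonant phoneme (phonemes so far: 4)
Total phonemes: 4

4


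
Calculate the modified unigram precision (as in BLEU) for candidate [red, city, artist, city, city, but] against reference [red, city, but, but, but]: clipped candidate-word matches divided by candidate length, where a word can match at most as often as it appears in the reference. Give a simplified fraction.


Reference word counts: {'but': 3, 'city': 1, 'red': 1}
Checking each candidate word (with clipping):
  'red' -> in reference (ref count 1, used 1/1) -> match (matches: 1)
  'city' -> in reference (ref count 1, used 1/1) -> match (matches: 2)
  'artist' -> not in reference -> no match (matches: 2)
  'city' -> ref count 1 already used up (1/1) -> clipped, no match (matches: 2)
  'city' -> ref count 1 already used up (1/1) -> clipped, no match (matches: 2)
  'but' -> in reference (ref count 3, used 1/3) -> match (matches: 3)
Clipped matches: 3, Candidate length: 6
Precision = 3/6 = 1/2

1/2


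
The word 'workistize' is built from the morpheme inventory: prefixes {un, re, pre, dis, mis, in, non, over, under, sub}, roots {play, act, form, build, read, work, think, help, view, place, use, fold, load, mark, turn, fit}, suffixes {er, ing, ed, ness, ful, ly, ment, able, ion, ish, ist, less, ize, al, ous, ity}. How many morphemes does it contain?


Segmenting 'workistize' against the inventory:
  'work' -> root (morpheme 1)
  'ist' -> suffix (morpheme 2)
  'ize' -> suffix (morpheme 3)
Total morphemes: 3

3


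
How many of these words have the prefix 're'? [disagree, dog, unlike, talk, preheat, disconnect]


Checking each word for prefix 're':
  'disagree' -> no (count: 0)
  'dog' -> no (count: 0)
  'unlike' -> no (count: 0)
  'talk' -> no (count: 0)
  'preheat' -> no (count: 0)
  'disconnect' -> no (count: 0)
Total with prefix 're': 0

0


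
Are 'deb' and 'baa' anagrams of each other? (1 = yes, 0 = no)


Sort characters of 'deb': 'bde'
Sort characters of 'baa': 'aab'
Sorted forms differ -> they are NOT anagrams
Result: 0

0


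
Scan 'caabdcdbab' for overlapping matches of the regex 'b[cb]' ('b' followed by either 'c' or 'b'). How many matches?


Pattern: b[cb] means 'b' followed by either 'c' or 'b'.
Scanning 'caabdcdbab' position-by-position:
  Pos 0: window 'ca' -> no
  Pos 1: window 'aa' -> no
  Pos 2: window 'ab' -> no
  Pos 3: window 'bd' -> no
  Pos 4: window 'dc' -> no
  Pos 5: window 'cd' -> no
  Pos 6: window 'db' -> no
  Pos 7: window 'ba' -> no
  Pos 8: window 'ab' -> no
  Pos 9: window 'b' -> no
Total matches: 0

0


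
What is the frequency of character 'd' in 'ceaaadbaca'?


Scanning 'ceaaadbaca' for 'd':
  Position 5: 'd' -> MATCH (count: 1)
Total occurrences of 'd': 1

1


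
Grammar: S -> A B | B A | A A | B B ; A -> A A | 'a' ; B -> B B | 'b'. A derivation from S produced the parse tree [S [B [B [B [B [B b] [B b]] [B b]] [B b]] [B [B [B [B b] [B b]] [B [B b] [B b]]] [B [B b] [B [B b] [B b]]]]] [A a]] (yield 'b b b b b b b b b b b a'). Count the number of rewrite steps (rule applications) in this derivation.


Every bracketed nonterminal node [X ...] in the tree is produced by exactly one rule application.
Reading the tree off as a leftmost derivation:
  Step 1: S  =>  B A   (applied S -> B A)
  Step 2: B A  =>  B B A   (applied B -> B B)
  Step 3: B B A  =>  B B B A   (applied B -> B B)
  Step 4: B B B A  =>  B B B B A   (applied B -> B B)
  Step 5: B B B B A  =>  B B B B B A   (applied B -> B B)
  Step 6: B B B B B A  =>  b B B B B A   (applied B -> b)
  Step 7: b B B B B A  =>  b b B B B A   (applied B -> b)
  Step 8: b b B B B A  =>  b b b B B A   (applied B -> b)
  Step 9: b b b B B A  =>  b b b b B A   (applied B -> b)
  Step 10: b b b b B A  =>  b b b b B B A   (applied B -> B B)
  Step 11: b b b b B B A  =>  b b b b B B B A   (applied B -> B B)
  Step 12: b b b b B B B A  =>  b b b b B B B B A   (applied B -> B B)
  Step 13: b b b b B B B B A  =>  b b b b b B B B A   (applied B -> b)
  Step 14: b b b b b B B B A  =>  b b b b b b B B A   (applied B -> b)
  Step 15: b b b b b b B B A  =>  b b b b b b B B B A   (applied B -> B B)
  Step 16: b b b b b b B B B A  =>  b b b b b b b B B A   (applied B -> b)
  Step 17: b b b b b b b B B A  =>  b b b b b b b b B A   (applied B -> b)
  Step 18: b b b b b b b b B A  =>  b b b b b b b b B B A   (applied B -> B B)
  Step 19: b b b b b b b b B B A  =>  b b b b b b b b b B A   (applied B -> b)
  Step 20: b b b b b b b b b B A  =>  b b b b b b b b b B B A   (applied B -> B B)
  Step 21: b b b b b b b b b B B A  =>  b b b b b b b b b b B A   (applied B -> b)
  Step 22: b b b b b b b b b b B A  =>  b b b b b b b b b b b A   (applied B -> b)
  Step 23: b b b b b b b b b b b A  =>  b b b b b b b b b b b a   (applied A -> a)
Final yield: b b b b b b b b b b b a
Total rewrite steps: 23

23


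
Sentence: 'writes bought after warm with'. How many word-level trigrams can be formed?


Word trigrams from [5] words:
  Trigram 1: (writes bought after)
  Trigram 2: (bought after warm)
  Trigram 3: (after warm with)
Total word trigrams: 5 - 2 = 3

3


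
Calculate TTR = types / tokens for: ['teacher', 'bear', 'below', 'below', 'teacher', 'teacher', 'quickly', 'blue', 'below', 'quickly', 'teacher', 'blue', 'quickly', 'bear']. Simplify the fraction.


Tokens: 14
Unique types: ('bear', 'below', 'blue', 'quickly', 'teacher') = 5
TTR = 5/14
Already in lowest terms.

5/14


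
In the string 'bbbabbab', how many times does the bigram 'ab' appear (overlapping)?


Scanning 'bbbabbab' for bigram 'ab':
  Position 0: 'bb' -> no
  Position 1: 'bb' -> no
  Position 2: 'ba' -> no
  Position 3: 'ab' -> MATCH
  Position 4: 'bb' -> no
  Position 5: 'ba' -> no
  Position 6: 'ab' -> MATCH
Total matches: 2

2


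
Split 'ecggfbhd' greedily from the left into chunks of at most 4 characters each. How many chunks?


'ecggfbhd' has 8 characters.
Chunking with max size 4:
  Chunk 1: 'ecgg' (positions 0-3)
  Chunk 2: 'fbhd' (positions 4-7)
Total chunks: ceil(8 / 4) = 2

2


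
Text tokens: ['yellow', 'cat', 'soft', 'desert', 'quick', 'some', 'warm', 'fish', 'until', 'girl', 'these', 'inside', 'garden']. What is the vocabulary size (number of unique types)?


Listing all tokens and tracking unique types:
  Token 1: 'yellow' -> NEW (unique so far: 1)
  Token 2: 'cat' -> NEW (unique so far: 2)
  Token 3: 'soft' -> NEW (unique so far: 3)
  Token 4: 'desert' -> NEW (unique so far: 4)
  Token 5: 'quick' -> NEW (unique so far: 5)
  Token 6: 'some' -> NEW (unique so far: 6)
  Token 7: 'warm' -> NEW (unique so far: 7)
  Token 8: 'fish' -> NEW (unique so far: 8)
  Token 9: 'until' -> NEW (unique so far: 9)
  Token 10: 'girl' -> NEW (unique so far: 10)
  Token 11: 'these' -> NEW (unique so far: 11)
  Token 12: 'inside' -> NEW (unique so far: 12)
  Token 13: 'garden' -> NEW (unique so far: 13)
Unique types: ('cat', 'desert', 'fish', 'garden', 'girl', 'inside', 'quick', 'soft', 'some', 'these', 'until', 'warm', 'yellow')
Vocabulary size: 13

13


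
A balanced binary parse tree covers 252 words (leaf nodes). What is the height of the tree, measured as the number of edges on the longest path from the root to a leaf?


In a balanced binary tree with n leaves the deepest leaf is ceil(log2(n)) edges below the root.
log2(252) = 7.9773
ceil(7.9773) = 8
height (edges) = 8

8


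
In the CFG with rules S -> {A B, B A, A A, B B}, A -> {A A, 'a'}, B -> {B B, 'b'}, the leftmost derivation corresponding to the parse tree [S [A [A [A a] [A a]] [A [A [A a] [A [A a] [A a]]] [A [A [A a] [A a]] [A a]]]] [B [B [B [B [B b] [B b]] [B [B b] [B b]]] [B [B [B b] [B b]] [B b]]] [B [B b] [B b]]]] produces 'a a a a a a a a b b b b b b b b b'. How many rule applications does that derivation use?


Every bracketed nonterminal node [X ...] in the tree is produced by exactly one rule application.
Reading the tree off as a leftmost derivation:
  Step 1: S  =>  A B   (applied S -> A B)
  Step 2: A B  =>  A A B   (applied A -> A A)
  Step 3: A A B  =>  A A A B   (applied A -> A A)
  Step 4: A A A B  =>  a A A B   (applied A -> a)
  Step 5: a A A B  =>  a a A B   (applied A -> a)
  Step 6: a a A B  =>  a a A A B   (applied A -> A A)
  Step 7: a a A A B  =>  a a A A A B   (applied A -> A A)
  Step 8: a a A A A B  =>  a a a A A B   (applied A -> a)
  Step 9: a a a A A B  =>  a a a A A A B   (applied A -> A A)
  Step 10: a a a A A A B  =>  a a a a A A B   (applied A -> a)
  Step 11: a a a a A A B  =>  a a a a a A B   (applied A -> a)
  Step 12: a a a a a A B  =>  a a a a a A A B   (applied A -> A A)
  Step 13: a a a a a A A B  =>  a a a a a A A A B   (applied A -> A A)
  Step 14: a a a a a A A A B  =>  a a a a a a A A B   (applied A -> a)
  Step 15: a a a a a a A A B  =>  a a a a a a a A B   (applied A -> a)
  Step 16: a a a a a a a A B  =>  a a a a a a a a B   (applied A -> a)
  Step 17: a a a a a a a a B  =>  a a a a a a a a B B   (applied B -> B B)
  Step 18: a a a a a a a a B B  =>  a a a a a a a a B B B   (applied B -> B B)
  Step 19: a a a a a a a a B B B  =>  a a a a a a a a B B B B   (applied B -> B B)
  Step 20: a a a a a a a a B B B B  =>  a a a a a a a a B B B B B   (applied B -> B B)
  Step 21: a a a a a a a a B B B B B  =>  a a a a a a a a b B B B B   (applied B -> b)
  Step 22: a a a a a a a a b B B B B  =>  a a a a a a a a b b B B B   (applied B -> b)
  Step 23: a a a a a a a a b b B B B  =>  a a a a a a a a b b B B B B   (applied B -> B B)
  Step 24: a a a a a a a a b b B B B B  =>  a a a a a a a a b b b B B B   (applied B -> b)
  Step 25: a a a a a a a a b b b B B B  =>  a a a a a a a a b b b b B B   (applied B -> b)
  Step 26: a a a a a a a a b b b b B B  =>  a a a a a a a a b b b b B B B   (applied B -> B B)
  Step 27: a a a a a a a a b b b b B B B  =>  a a a a a a a a b b b b B B B B   (applied B -> B B)
  Step 28: a a a a a a a a b b b b B B B B  =>  a a a a a a a a b b b b b B B B   (applied B -> b)
  Step 29: a a a a a a a a b b b b b B B B  =>  a a a a a a a a b b b b b b B B   (applied B -> b)
  Step 30: a a a a a a a a b b b b b b B B  =>  a a a a a a a a b b b b b b b B   (applied B -> b)
  Step 31: a a a a a a a a b b b b b b b B  =>  a a a a a a a a b b b b b b b B B   (applied B -> B B)
  Step 32: a a a a a a a a b b b b b b b B B  =>  a a a a a a a a b b b b b b b b B   (applied B -> b)
  Step 33: a a a a a a a a b b b b b b b b B  =>  a a a a a a a a b b b b b b b b b   (applied B -> b)
Final yield: a a a a a a a a b b b b b b b b b
Total rewrite steps: 33

33


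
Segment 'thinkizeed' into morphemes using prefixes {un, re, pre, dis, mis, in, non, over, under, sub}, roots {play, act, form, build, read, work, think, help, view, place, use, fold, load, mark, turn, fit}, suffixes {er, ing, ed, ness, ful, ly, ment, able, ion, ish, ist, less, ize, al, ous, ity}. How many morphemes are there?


Segmenting 'thinkizeed' against the inventory:
  'think' -> root (morpheme 1)
  'ize' -> suffix (morpheme 2)
  'ed' -> suffix (morpheme 3)
Total morphemes: 3

3


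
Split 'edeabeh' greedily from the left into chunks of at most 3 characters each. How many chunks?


'edeabeh' has 7 characters.
Chunking with max size 3:
  Chunk 1: 'ede' (positions 0-2)
  Chunk 2: 'abe' (positions 3-5)
  Chunk 3: 'h' (positions 6-6)
Total chunks: ceil(7 / 3) = 3

3


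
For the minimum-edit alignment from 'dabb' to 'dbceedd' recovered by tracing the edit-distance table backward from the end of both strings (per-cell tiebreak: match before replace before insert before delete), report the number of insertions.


Edit distance = 6. Backtracking from cell (4, 7) with preference match > replace > insert > delete,
then listing the resulting alignment 'dabb' -> 'dbceedd' left to right:
  Step 1: keep 'd'
  Step 2: insert 'b' [insertion #1]
  Step 3: insert 'c' [insertion #2]
  Step 4: insert 'e' [insertion #3]
  Step 5: replace a->e
  Step 6: replace b->d
  Step 7: replace b->d
Total insertions: 3

3


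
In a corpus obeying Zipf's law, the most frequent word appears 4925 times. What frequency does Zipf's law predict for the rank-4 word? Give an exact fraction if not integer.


Zipf's law: freq(rank) = f1 / rank
f1 = 4925, rank = 4
freq = 4925 / 4
GCD(4925, 4) = 1
Simplified: 4925/4

4925/4


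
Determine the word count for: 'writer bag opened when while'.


Counting words by splitting on spaces:
  Word 1: 'writer'
  Word 2: 'bag'
  Word 3: 'opened'
  Word 4: 'when'
  Word 5: 'while'
Total words: 5

5


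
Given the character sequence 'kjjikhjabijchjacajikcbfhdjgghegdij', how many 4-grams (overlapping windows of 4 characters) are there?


String 'kjjikhjabijchjacajikcbfhdjgghegdij' has length L = 34.
Number of overlapping n-grams = L - n + 1
Substituting: 34 - 4 + 1 = 31

31


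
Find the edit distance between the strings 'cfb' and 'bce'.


Building DP table for s1='cfb' (len 3) and s2='bce' (len 3):
       b  c  e
    0  1  2  3
  c 1  1  1  2
  f 2  2  2  2
  b 3  2  3  3
Edit distance = dp[3][3] = 3

3


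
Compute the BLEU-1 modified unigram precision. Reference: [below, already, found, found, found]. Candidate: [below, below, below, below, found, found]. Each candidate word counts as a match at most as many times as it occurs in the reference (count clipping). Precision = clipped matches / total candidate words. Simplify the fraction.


Reference word counts: {'already': 1, 'below': 1, 'found': 3}
Checking each candidate word (with clipping):
  'below' -> in reference (ref count 1, used 1/1) -> match (matches: 1)
  'below' -> ref count 1 already used up (1/1) -> clipped, no match (matches: 1)
  'below' -> ref count 1 already used up (1/1) -> clipped, no match (matches: 1)
  'below' -> ref count 1 already used up (1/1) -> clipped, no match (matches: 1)
  'found' -> in reference (ref count 3, used 1/3) -> match (matches: 2)
  'found' -> in reference (ref count 3, used 2/3) -> match (matches: 3)
Clipped matches: 3, Candidate length: 6
Precision = 3/6 = 1/2

1/2


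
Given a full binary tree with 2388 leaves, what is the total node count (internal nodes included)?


Leaf nodes (terminals): 2388
Internal nodes = n - 1 = 2388 - 1 = 2387
Total = leaves + internal = 2388 + 2387 = 4775

4775


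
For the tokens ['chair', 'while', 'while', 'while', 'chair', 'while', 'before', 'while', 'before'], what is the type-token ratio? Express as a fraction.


Tokens: 9
Unique types: ('before', 'chair', 'while') = 3
TTR = 3/9
Simplify: divide both by 3 -> 1/3
TTR = 1/3

1/3


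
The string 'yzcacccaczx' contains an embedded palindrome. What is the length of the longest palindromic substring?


Scanning 'yzcacccaczx' for palindromic substrings.
Substring at positions 1-9: 'zcacccacz'.
Check: reverse('zcacccacz') = 'zcacccacz' -> palindrome confirmed.
Neighbouring characters ('y' / 'x') break symmetry, so it cannot extend further.
No longer palindromic substring exists; longest length = 9

9


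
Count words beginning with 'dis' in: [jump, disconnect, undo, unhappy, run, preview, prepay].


Checking each word for prefix 'dis':
  'jump' -> no (count: 0)
  'disconnect' -> YES, starts with 'dis' (count: 1)
  'undo' -> no (count: 1)
  'unhappy' -> no (count: 1)
  'run' -> no (count: 1)
  'preview' -> no (count: 1)
  'prepay' -> no (count: 1)
Total with prefix 'dis': 1

1


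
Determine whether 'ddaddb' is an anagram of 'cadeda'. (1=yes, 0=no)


Sort characters of 'ddaddb': 'abdddd'
Sort characters of 'cadeda': 'aacdde'
Sorted forms differ -> they are NOT anagrams
Result: 0

0


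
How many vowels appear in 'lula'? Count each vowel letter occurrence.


Scanning each character of 'lula':
  Position 1: 'l' -> consonant (running count: 0)
  Position 2: 'u' -> vowel (running count: 1)
  Position 3: 'l' -> consonant (running count: 1)
  Position 4: 'a' -> vowel (running count: 2)
Total vowels: 2

2


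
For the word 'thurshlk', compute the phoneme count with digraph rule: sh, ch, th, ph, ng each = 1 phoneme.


Parsing 'thurshlk' greedily, digraphs first:
  'th' -> digraph (1 consonant phoneme) (phonemes so far: 1)
  'u' -> vowel phoneme (phonemes so far: 2)
  'r' -> consonant phoneme (phonemes so far: 3)
  'sh' -> digraph (1 consonant phoneme) (phonemes so far: 4)
  'l' -> consonant phoneme (phonemes so far: 5)
  'k' -> consonant phoneme (phonemes so far: 6)
Total phonemes: 6

6


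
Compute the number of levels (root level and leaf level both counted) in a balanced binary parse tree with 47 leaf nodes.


In a balanced binary tree with n leaves the deepest leaf is ceil(log2(n)) edges below the root,
so counting node levels inclusive of root and leaves gives ceil(log2(n)) + 1 levels.
log2(47) = 5.5546
ceil(5.5546) = 6
levels = 6 + 1 = 7

7


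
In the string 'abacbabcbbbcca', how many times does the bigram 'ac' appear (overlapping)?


Scanning 'abacbabcbbbcca' for bigram 'ac':
  Position 0: 'ab' -> no
  Position 1: 'ba' -> no
  Position 2: 'ac' -> MATCH
  Position 3: 'cb' -> no
  Position 4: 'ba' -> no
  Position 5: 'ab' -> no
  Position 6: 'bc' -> no
  Position 7: 'cb' -> no
  Position 8: 'bb' -> no
  Position 9: 'bb' -> no
  Position 10: 'bc' -> no
  Position 11: 'cc' -> no
  Position 12: 'ca' -> no
Total matches: 1

1


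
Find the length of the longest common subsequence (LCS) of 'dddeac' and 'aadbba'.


DP table for LCS of 'dddeac' and 'aadbba':
       a  a  d  b  b  a
    0  0  0  0  0  0  0
  d 0  0  0  1  1  1  1
  d 0  0  0  1  1  1  1
  d 0  0  0  1  1  1  1
  e 0  0  0  1  1  1  1
  a 0  1  1  1  1  1  2
  c 0  1  1  1  1  1  2
LCS: 'da'
LCS length = 2

2


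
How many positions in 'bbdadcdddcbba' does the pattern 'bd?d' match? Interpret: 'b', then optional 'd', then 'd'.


Pattern: bd?d means 'b', then optional 'd', then 'd'.
Scanning 'bbdadcdddcbba' position-by-position:
  Pos 0: window 'bbd' -> no
  Pos 1: window 'bda' -> MATCH
  Pos 2: window 'dad' -> no
  Pos 3: window 'adc' -> no
  Pos 4: window 'dcd' -> no
  Pos 5: window 'cdd' -> no
  Pos 6: window 'ddd' -> no
  Pos 7: window 'ddc' -> no
  Pos 8: window 'dcb' -> no
  Pos 9: window 'cbb' -> no
  Pos 10: window 'bba' -> no
  Pos 11: window 'ba' -> no
  Pos 12: window 'a' -> no
Total matches: 1

1


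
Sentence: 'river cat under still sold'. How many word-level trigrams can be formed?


Word trigrams from [5] words:
  Trigram 1: (river cat under)
  Trigram 2: (cat under still)
  Trigram 3: (under still sold)
Total word trigrams: 5 - 2 = 3

3


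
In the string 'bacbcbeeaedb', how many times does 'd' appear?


Scanning 'bacbcbeeaedb' for 'd':
  Position 10: 'd' -> MATCH (count: 1)
Total occurrences of 'd': 1

1


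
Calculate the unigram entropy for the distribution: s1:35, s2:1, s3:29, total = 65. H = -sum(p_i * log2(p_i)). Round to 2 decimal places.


Computing entropy H = -sum(p_i * log2(p_i)):
  s1: p = 35/65 = 0.5385, -p*log2(p) = 0.4809
  s2: p = 1/65 = 0.0154, -p*log2(p) = 0.0927
  s3: p = 29/65 = 0.4462, -p*log2(p) = 0.5195
H = sum of terms = 1.0931
Rounded to 2 decimals: 1.09

1.09


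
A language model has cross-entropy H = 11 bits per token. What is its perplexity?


Perplexity formula: PP = 2^H
H = 11
PP = 2^11
PP = 2^11 = 2048

2048


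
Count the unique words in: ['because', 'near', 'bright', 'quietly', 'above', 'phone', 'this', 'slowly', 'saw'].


Listing all tokens and tracking unique types:
  Token 1: 'because' -> NEW (unique so far: 1)
  Token 2: 'near' -> NEW (unique so far: 2)
  Token 3: 'bright' -> NEW (unique so far: 3)
  Token 4: 'quietly' -> NEW (unique so far: 4)
  Token 5: 'above' -> NEW (unique so far: 5)
  Token 6: 'phone' -> NEW (unique so far: 6)
  Token 7: 'this' -> NEW (unique so far: 7)
  Token 8: 'slowly' -> NEW (unique so far: 8)
  Token 9: 'saw' -> NEW (unique so far: 9)
Unique types: ('above', 'because', 'bright', 'near', 'phone', 'quietly', 'saw', 'slowly', 'this')
Vocabulary size: 9

9


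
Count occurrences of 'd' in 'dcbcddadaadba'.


Scanning 'dcbcddadaadba' for 'd':
  Position 0: 'd' -> MATCH (count: 1)
  Position 4: 'd' -> MATCH (count: 2)
  Position 5: 'd' -> MATCH (count: 3)
  Position 7: 'd' -> MATCH (count: 4)
  Position 10: 'd' -> MATCH (count: 5)
Total occurrences of 'd': 5

5


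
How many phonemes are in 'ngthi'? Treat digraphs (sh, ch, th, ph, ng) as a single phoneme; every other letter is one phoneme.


Parsing 'ngthi' greedily, digraphs first:
  'ng' -> digraph (1 consonant phoneme) (phonemes so far: 1)
  'th' -> digraph (1 consonant phoneme) (phonemes so far: 2)
  'i' -> vowel phoneme (phonemes so far: 3)
Total phonemes: 3

3


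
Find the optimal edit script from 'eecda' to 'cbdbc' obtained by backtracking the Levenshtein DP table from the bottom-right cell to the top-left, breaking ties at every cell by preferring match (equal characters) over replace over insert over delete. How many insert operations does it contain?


Edit distance = 5. Backtracking from cell (5, 5) with preference match > replace > insert > delete,
then listing the resulting alignment 'eecda' -> 'cbdbc' left to right:
  Step 1: replace e->c
  Step 2: replace e->b
  Step 3: replace c->d
  Step 4: replace d->b
  Step 5: replace a->c
Total insertions: 0

0


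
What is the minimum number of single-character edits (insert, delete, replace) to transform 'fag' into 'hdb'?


Building DP table for s1='fag' (len 3) and s2='hdb' (len 3):
       h  d  b
    0  1  2  3
  f 1  1  2  3
  a 2  2  2  3
  g 3  3  3  3
Edit distance = dp[3][3] = 3

3


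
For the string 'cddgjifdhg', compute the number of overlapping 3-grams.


String 'cddgjifdhg' has length L = 10.
Number of overlapping n-grams = L - n + 1
Substituting: 10 - 3 + 1 = 8

8


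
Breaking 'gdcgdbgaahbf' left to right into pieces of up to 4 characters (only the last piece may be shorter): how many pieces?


'gdcgdbgaahbf' has 12 characters.
Chunking with max size 4:
  Chunk 1: 'gdcg' (positions 0-3)
  Chunk 2: 'dbga' (positions 4-7)
  Chunk 3: 'ahbf' (positions 8-11)
Total chunks: ceil(12 / 4) = 3

3


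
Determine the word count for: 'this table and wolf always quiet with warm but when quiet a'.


Counting words by splitting on spaces:
  Word 1: 'this'
  Word 2: 'table'
  Word 3: 'and'
  Word 4: 'wolf'
  Word 5: 'always'
  Word 6: 'quiet'
  Word 7: 'with'
  Word 8: 'warm'
  Word 9: 'but'
  Word 10: 'when'
  Word 11: 'quiet'
  Word 12: 'a'
Total words: 12

12


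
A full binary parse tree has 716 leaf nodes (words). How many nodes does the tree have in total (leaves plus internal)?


Leaf nodes (terminals): 716
Internal nodes = n - 1 = 716 - 1 = 715
Total = leaves + internal = 716 + 715 = 1431

1431


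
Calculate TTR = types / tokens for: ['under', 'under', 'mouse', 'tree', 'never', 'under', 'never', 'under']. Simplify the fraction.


Tokens: 8
Unique types: ('mouse', 'never', 'tree', 'under') = 4
TTR = 4/8
Simplify: divide both by 4 -> 1/2
TTR = 1/2

1/2


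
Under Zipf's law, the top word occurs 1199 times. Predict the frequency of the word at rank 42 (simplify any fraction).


Zipf's law: freq(rank) = f1 / rank
f1 = 1199, rank = 42
freq = 1199 / 42
GCD(1199, 42) = 1
Simplified: 1199/42

1199/42


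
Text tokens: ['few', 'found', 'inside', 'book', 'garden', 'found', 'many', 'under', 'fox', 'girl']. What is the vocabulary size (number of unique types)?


Listing all tokens and tracking unique types:
  Token 1: 'few' -> NEW (unique so far: 1)
  Token 2: 'found' -> NEW (unique so far: 2)
  Token 3: 'inside' -> NEW (unique so far: 3)
  Token 4: 'book' -> NEW (unique so far: 4)
  Token 5: 'garden' -> NEW (unique so far: 5)
  Token 6: 'found' -> duplicate (unique so far: 5)
  Token 7: 'many' -> NEW (unique so far: 6)
  Token 8: 'under' -> NEW (unique so far: 7)
  Token 9: 'fox' -> NEW (unique so far: 8)
  Token 10: 'girl' -> NEW (unique so far: 9)
Unique types: ('book', 'few', 'found', 'fox', 'garden', 'girl', 'inside', 'many', 'under')
Vocabulary size: 9

9


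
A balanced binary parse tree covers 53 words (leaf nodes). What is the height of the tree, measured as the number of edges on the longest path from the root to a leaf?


In a balanced binary tree with n leaves the deepest leaf is ceil(log2(n)) edges below the root.
log2(53) = 5.7279
ceil(5.7279) = 6
height (edges) = 6

6


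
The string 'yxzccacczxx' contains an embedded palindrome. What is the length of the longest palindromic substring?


Scanning 'yxzccacczxx' for palindromic substrings.
Substring at positions 1-9: 'xzccacczx'.
Check: reverse('xzccacczx') = 'xzccacczx' -> palindrome confirmed.
Neighbouring characters ('y' / 'x') break symmetry, so it cannot extend further.
No longer palindromic substring exists; longest length = 9

9


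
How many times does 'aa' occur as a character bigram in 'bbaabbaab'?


Scanning 'bbaabbaab' for bigram 'aa':
  Position 0: 'bb' -> no
  Position 1: 'ba' -> no
  Position 2: 'aa' -> MATCH
  Position 3: 'ab' -> no
  Position 4: 'bb' -> no
  Position 5: 'ba' -> no
  Position 6: 'aa' -> MATCH
  Position 7: 'ab' -> no
Total matches: 2

2


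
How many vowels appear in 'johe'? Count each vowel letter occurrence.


Scanning each character of 'johe':
  Position 1: 'j' -> consonant (running count: 0)
  Position 2: 'o' -> vowel (running count: 1)
  Position 3: 'h' -> consonant (running count: 1)
  Position 4: 'e' -> vowel (running count: 2)
Total vowels: 2

2


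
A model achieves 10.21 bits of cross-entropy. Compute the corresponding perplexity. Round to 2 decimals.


Perplexity formula: PP = 2^H
H = 10.21
PP = 2^10.21
Decompose: 2^10.21 = 2^10 * 2^0.21
2^10 = 1024, 2^0.21 ~ 1.1566882
PP ~ 1024 * 1.1566882 = 1184.4487168
Rounded to 2 decimals: 1184.45

1184.45


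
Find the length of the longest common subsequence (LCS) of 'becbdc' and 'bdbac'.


DP table for LCS of 'becbdc' and 'bdbac':
       b  d  b  a  c
    0  0  0  0  0  0
  b 0  1  1  1  1  1
  e 0  1  1  1  1  1
  c 0  1  1  1  1  2
  b 0  1  1  2  2  2
  d 0  1  2  2  2  2
  c 0  1  2  2  2  3
LCS: 'bbc'
LCS length = 3

3


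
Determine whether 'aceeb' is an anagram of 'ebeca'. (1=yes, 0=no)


Sort characters of 'aceeb': 'abcee'
Sort characters of 'ebeca': 'abcee'
Sorted forms match -> they ARE anagrams
Result: 1

1


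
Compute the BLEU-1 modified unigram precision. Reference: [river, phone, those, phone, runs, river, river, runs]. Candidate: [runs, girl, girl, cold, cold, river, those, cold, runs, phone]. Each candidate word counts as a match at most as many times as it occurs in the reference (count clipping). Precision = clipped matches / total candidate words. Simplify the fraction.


Reference word counts: {'phone': 2, 'river': 3, 'runs': 2, 'those': 1}
Checking each candidate word (with clipping):
  'runs' -> in reference (ref count 2, used 1/2) -> match (matches: 1)
  'girl' -> not in reference -> no match (matches: 1)
  'girl' -> not in reference -> no match (matches: 1)
  'cold' -> not in reference -> no match (matches: 1)
  'cold' -> not in reference -> no match (matches: 1)
  'river' -> in reference (ref count 3, used 1/3) -> match (matches: 2)
  'those' -> in reference (ref count 1, used 1/1) -> match (matches: 3)
  'cold' -> not in reference -> no match (matches: 3)
  'runs' -> in reference (ref count 2, used 2/2) -> match (matches: 4)
  'phone' -> in reference (ref count 2, used 1/2) -> match (matches: 5)
Clipped matches: 5, Candidate length: 10
Precision = 5/10 = 1/2

1/2


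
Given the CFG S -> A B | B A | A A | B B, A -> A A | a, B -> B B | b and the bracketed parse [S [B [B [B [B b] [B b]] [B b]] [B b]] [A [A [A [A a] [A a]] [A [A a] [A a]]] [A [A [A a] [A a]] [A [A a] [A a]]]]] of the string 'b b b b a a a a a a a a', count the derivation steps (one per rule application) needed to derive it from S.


Every bracketed nonterminal node [X ...] in the tree is produced by exactly one rule application.
Reading the tree off as a leftmost derivation:
  Step 1: S  =>  B A   (applied S -> B A)
  Step 2: B A  =>  B B A   (applied B -> B B)
  Step 3: B B A  =>  B B B A   (applied B -> B B)
  Step 4: B B B A  =>  B B B B A   (applied B -> B B)
  Step 5: B B B B A  =>  b B B B A   (applied B -> b)
  Step 6: b B B B A  =>  b b B B A   (applied B -> b)
  Step 7: b b B B A  =>  b b b B A   (applied B -> b)
  Step 8: b b b B A  =>  b b b b A   (applied B -> b)
  Step 9: b b b b A  =>  b b b b A A   (applied A -> A A)
  Step 10: b b b b A A  =>  b b b b A A A   (applied A -> A A)
  Step 11: b b b b A A A  =>  b b b b A A A A   (applied A -> A A)
  Step 12: b b b b A A A A  =>  b b b b a A A A   (applied A -> a)
  Step 13: b b b b a A A A  =>  b b b b a a A A   (applied A -> a)
  Step 14: b b b b a a A A  =>  b b b b a a A A A   (applied A -> A A)
  Step 15: b b b b a a A A A  =>  b b b b a a a A A   (applied A -> a)
  Step 16: b b b b a a a A A  =>  b b b b a a a a A   (applied A -> a)
  Step 17: b b b b a a a a A  =>  b b b b a a a a A A   (applied A -> A A)
  Step 18: b b b b a a a a A A  =>  b b b b a a a a A A A   (applied A -> A A)
  Step 19: b b b b a a a a A A A  =>  b b b b a a a a a A A   (applied A -> a)
  Step 20: b b b b a a a a a A A  =>  b b b b a a a a a a A   (applied A -> a)
  Step 21: b b b b a a a a a a A  =>  b b b b a a a a a a A A   (applied A -> A A)
  Step 22: b b b b a a a a a a A A  =>  b b b b a a a a a a a A   (applied A -> a)
  Step 23: b b b b a a a a a a a A  =>  b b b b a a a a a a a a   (applied A -> a)
Final yield: b b b b a a a a a a a a
Total rewrite steps: 23

23


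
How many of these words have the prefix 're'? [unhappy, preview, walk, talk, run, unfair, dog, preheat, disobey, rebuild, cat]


Checking each word for prefix 're':
  'unhappy' -> no (count: 0)
  'preview' -> no (count: 0)
  'walk' -> no (count: 0)
  'talk' -> no (count: 0)
  'run' -> no (count: 0)
  'unfair' -> no (count: 0)
  'dog' -> no (count: 0)
  'preheat' -> no (count: 0)
  'disobey' -> no (count: 0)
  'rebuild' -> YES, starts with 're' (count: 1)
  'cat' -> no (count: 1)
Total with prefix 're': 1

1


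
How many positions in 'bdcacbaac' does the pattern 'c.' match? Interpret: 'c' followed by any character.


Pattern: c. means 'c' followed by any character.
Scanning 'bdcacbaac' position-by-position:
  Pos 0: window 'bd' -> no
  Pos 1: window 'dc' -> no
  Pos 2: window 'ca' -> MATCH
  Pos 3: window 'ac' -> no
  Pos 4: window 'cb' -> MATCH
  Pos 5: window 'ba' -> no
  Pos 6: window 'aa' -> no
  Pos 7: window 'ac' -> no
  Pos 8: window 'c' -> no
Total matches: 2

2


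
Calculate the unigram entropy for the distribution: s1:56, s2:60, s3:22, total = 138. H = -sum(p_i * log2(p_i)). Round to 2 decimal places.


Computing entropy H = -sum(p_i * log2(p_i)):
  s1: p = 56/138 = 0.4058, -p*log2(p) = 0.5280
  s2: p = 60/138 = 0.4348, -p*log2(p) = 0.5224
  s3: p = 22/138 = 0.1594, -p*log2(p) = 0.4223
H = sum of terms = 1.4727
Rounded to 2 decimals: 1.47

1.47
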